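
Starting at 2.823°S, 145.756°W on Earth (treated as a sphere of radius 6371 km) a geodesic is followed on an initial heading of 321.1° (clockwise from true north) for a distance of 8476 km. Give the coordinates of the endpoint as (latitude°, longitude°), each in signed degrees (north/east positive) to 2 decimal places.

48.01°, 148.52°

Angular distance δ = d/R = 8476/6371 = 1.33040 rad; initial bearing θ = 5.6043 rad.
sin φ₂ = sin φ₁ cos δ + cos φ₁ sin δ cos θ = (-0.0493)(0.2381) + (0.9988)(0.9712)(0.7782) = 0.7432, so φ₂ = 48.01°.
Δλ = atan2(sin θ sin δ cos φ₁, cos δ − sin φ₁ sin φ₂) = atan2(-0.6092, 0.2747) = -65.728°.
λ₂ = -145.756° − 65.728° = -211.48° → 148.52° after wrapping to (−180°, 180°].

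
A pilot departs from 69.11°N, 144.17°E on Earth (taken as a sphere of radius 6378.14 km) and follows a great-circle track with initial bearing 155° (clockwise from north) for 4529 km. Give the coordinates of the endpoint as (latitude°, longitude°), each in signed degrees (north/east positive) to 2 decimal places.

29.85°, 162.69°

Angular distance δ = d/R = 4529/6378.14 = 0.71008 rad; initial bearing θ = 2.7053 rad.
sin φ₂ = sin φ₁ cos δ + cos φ₁ sin δ cos θ = (0.9343)(0.7583) + (0.3566)(0.6519)(-0.9063) = 0.4978, so φ₂ = 29.85°.
Δλ = atan2(sin θ sin δ cos φ₁, cos δ − sin φ₁ sin φ₂) = atan2(0.0982, 0.2932) = 18.521°.
λ₂ = 144.170° + 18.521° = 162.69°.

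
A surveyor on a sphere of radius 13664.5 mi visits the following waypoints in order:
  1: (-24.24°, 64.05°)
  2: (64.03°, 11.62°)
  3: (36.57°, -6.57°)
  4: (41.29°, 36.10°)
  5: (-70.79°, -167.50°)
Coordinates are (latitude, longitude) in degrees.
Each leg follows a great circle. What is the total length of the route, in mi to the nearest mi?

73492 mi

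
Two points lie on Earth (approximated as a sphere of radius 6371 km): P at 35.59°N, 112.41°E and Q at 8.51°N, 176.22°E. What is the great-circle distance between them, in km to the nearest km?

7097 km

With latitudes φ₁ = 35.590°, φ₂ = 8.510° and longitude difference Δλ = 63.810°:
cos c = sin φ₁ sin φ₂ + cos φ₁ cos φ₂ cos Δλ = (0.5820)(0.1480) + (0.8132)(0.9890)(0.4413) = 0.44108,
so c = arccos(0.44108) = 1.11400 rad.
Distance = R·c = 6371 × 1.1140 ≈ 7097 km.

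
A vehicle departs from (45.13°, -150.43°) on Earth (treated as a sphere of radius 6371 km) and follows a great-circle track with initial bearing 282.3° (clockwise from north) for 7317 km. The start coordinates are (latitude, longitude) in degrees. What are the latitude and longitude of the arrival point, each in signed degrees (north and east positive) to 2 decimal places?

Angular distance δ = d/R = 7317/6371 = 1.14849 rad; initial bearing θ = 4.9271 rad.
sin φ₂ = sin φ₁ cos δ + cos φ₁ sin δ cos θ = (0.7087)(0.4099) + (0.7055)(0.9121)(0.2130) = 0.4276, so φ₂ = 25.31°.
Δλ = atan2(sin θ sin δ cos φ₁, cos δ − sin φ₁ sin φ₂) = atan2(-0.6287, 0.1068) = -80.355°.
λ₂ = -150.430° − 80.355° = -230.79° → 129.21° after wrapping to (−180°, 180°].

25.31°, 129.21°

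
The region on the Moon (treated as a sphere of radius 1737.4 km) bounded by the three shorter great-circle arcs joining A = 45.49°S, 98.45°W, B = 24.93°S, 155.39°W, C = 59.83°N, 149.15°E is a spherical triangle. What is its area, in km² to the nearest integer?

2388574 km²

Side lengths (central angles): a = 1.6770, b = 2.4200, c = 0.8666 rad; semiperimeter s = 2.4819.
By l'Huilier's theorem, tan(E/4) = √[tan(s/2) tan((s−a)/2) tan((s−b)/2) tan((s−c)/2)], giving spherical excess E = 0.7913 rad.
Area = E·R² = 0.7913 × (1737.4)² ≈ 2388574 km².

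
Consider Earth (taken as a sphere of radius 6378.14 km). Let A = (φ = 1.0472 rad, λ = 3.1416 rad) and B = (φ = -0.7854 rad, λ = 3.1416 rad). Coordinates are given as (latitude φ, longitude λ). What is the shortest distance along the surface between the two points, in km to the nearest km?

11689 km

In radians: φ₁ = 1.0472, φ₂ = -0.7854, Δλ = 0.000° = 0.0000 rad.
cos c = sin φ₁ sin φ₂ + cos φ₁ cos φ₂ cos Δλ = (0.8660)(-0.7071) + (0.5000)(0.7071)(1.0000) = -0.25882,
so c = arccos(-0.25882) = 1.83260 rad.
Distance = R·c = 6378.14 × 1.8326 ≈ 11689 km.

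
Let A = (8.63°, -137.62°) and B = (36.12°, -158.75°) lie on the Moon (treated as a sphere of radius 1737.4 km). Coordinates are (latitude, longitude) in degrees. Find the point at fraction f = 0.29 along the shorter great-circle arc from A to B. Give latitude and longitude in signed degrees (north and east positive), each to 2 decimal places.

Central angle δ = 0.5856 rad. Interpolating on the sphere with fraction f = 0.29:
P = [sin((1−f)δ)·A + sin(fδ)·B] / sin δ = 0.7308·A + 0.3058·B in Cartesian coordinates,
giving P = (-0.7639, -0.5765, 0.2899), i.e. latitude 16.85°, longitude -142.96°.

16.85°, -142.96°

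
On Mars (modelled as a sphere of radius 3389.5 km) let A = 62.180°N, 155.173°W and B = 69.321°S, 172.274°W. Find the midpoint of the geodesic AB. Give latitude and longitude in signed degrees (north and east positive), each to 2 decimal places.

Central angle δ = 2.3049 rad. Interpolating on the sphere with fraction f = 0.5:
P = [sin((1−f)δ)·A + sin(fδ)·B] / sin δ = 1.2308·A + 1.2308·B in Cartesian coordinates,
giving P = (-0.9520, -0.2996, -0.0630), i.e. latitude -3.61°, longitude -162.53°.

-3.61°, -162.53°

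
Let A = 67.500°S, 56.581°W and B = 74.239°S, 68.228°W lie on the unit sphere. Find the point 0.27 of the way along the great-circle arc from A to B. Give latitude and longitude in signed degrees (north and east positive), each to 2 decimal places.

-69.38°, -59.00°

The central angle between A and B is δ = 0.1346 rad.
With f = 0.27, the slerp weights are sin((1−f)δ)/sin δ = 0.7310 and sin(fδ)/sin δ = 0.2708.
Weighted sum of the unit vectors: (0.7310)·(0.2108,-0.3194,-0.9239) + (0.2708)·(0.1007,-0.2522,-0.9624) = (0.1814, -0.3018, -0.9360).
Converting back: φ = atan2(z, √(x²+y²)) = -69.38°, λ = atan2(y, x) = -59.00°.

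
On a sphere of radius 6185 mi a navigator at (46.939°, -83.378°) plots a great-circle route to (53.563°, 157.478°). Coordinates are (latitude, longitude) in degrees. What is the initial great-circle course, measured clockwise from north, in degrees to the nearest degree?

326°

With φ₁ = 0.8192, φ₂ = 0.9349, Δλ = -2.0795 rad, the forward-azimuth formula gives
θ = atan2( sin Δλ cos φ₂ , cos φ₁ sin φ₂ − sin φ₁ cos φ₂ cos Δλ ) = atan2(-0.5187, 0.7606) = -34.29°.
Adding 360° brings this into [0°, 360°): 326°.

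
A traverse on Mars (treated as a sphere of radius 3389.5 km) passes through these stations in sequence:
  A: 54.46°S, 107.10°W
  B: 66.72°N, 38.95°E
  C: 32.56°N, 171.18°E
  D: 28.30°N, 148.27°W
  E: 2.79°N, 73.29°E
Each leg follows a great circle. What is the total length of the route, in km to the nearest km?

Leg A→B: central angle 2.7877 rad, distance 9448.9 km.
Leg B→C: central angle 1.2969 rad, distance 4395.9 km.
Leg C→D: central angle 0.6111 rad, distance 2071.3 km.
Leg D→E: central angle 2.2588 rad, distance 7656.1 km.
Total: 9448.9 + 4395.9 + 2071.3 + 7656.1 ≈ 23572 km.

23572 km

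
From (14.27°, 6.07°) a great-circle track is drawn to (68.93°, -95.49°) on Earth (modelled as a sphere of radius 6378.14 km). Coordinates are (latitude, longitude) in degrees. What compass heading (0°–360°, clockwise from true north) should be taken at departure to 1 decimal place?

339.1°

With φ₁ = 0.2491, φ₂ = 1.2031, Δλ = -1.7726 rad, the forward-azimuth formula gives
θ = atan2( sin Δλ cos φ₂ , cos φ₁ sin φ₂ − sin φ₁ cos φ₂ cos Δλ ) = atan2(-0.3522, 0.9221) = -20.91°.
Adding 360° brings this into [0°, 360°): 339.1°.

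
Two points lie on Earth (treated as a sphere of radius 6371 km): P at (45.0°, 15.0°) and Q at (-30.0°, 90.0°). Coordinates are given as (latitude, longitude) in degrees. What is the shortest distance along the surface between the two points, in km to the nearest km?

11258 km

With latitudes φ₁ = 45.000°, φ₂ = -30.000° and longitude difference Δλ = 75.000°:
cos c = sin φ₁ sin φ₂ + cos φ₁ cos φ₂ cos Δλ = (0.7071)(-0.5000) + (0.7071)(0.8660)(0.2588) = -0.19506,
so c = arccos(-0.19506) = 1.76711 rad.
Distance = R·c = 6371 × 1.7671 ≈ 11258 km.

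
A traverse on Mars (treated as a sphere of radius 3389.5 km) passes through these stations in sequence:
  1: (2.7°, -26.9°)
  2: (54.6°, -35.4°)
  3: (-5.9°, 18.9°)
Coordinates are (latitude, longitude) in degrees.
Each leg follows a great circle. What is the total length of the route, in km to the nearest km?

7557 km

Leg 1→2: central angle 0.9139 rad, distance 3097.6 km.
Leg 2→3: central angle 1.3156 rad, distance 4459.2 km.
Total: 3097.6 + 4459.2 ≈ 7557 km.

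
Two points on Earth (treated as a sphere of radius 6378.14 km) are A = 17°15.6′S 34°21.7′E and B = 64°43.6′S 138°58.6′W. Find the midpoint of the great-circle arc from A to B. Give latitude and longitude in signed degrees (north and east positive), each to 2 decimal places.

-66.06°, 29.03°

Central angle δ = 1.7079 rad. Interpolating on the sphere with fraction f = 0.5:
P = [sin((1−f)δ)·A + sin(fδ)·B] / sin δ = 0.7610·A + 0.7610·B in Cartesian coordinates,
giving P = (0.3548, 0.1969, -0.9140), i.e. latitude -66.06°, longitude 29.03°.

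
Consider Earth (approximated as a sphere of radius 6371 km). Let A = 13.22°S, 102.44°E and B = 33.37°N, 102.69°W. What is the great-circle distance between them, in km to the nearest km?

16626 km

Let φ₁ = -0.2307 rad, φ₂ = 0.5824 rad, and Δλ = 2.7030 rad.
cos c = sin φ₁ sin φ₂ + cos φ₁ cos φ₂ cos Δλ = (-0.2287)(0.5500) + (0.9735)(0.8351)(-0.9053) = -0.86184,
so c = arccos(-0.86184) = 2.60968 rad.
Distance = R·c = 6371 × 2.6097 ≈ 16626 km.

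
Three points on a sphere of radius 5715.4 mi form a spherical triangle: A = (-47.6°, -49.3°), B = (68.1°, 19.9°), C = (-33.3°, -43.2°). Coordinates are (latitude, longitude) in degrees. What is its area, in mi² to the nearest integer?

Side lengths (central angles): a = 1.9480, b = 0.2622, c = 2.2091 rad; semiperimeter s = 2.2097.
By l'Huilier's theorem, tan(E/4) = √[tan(s/2) tan((s−a)/2) tan((s−b)/2) tan((s−c)/2)], giving spherical excess E = 0.0412 rad.
Area = E·R² = 0.0412 × (5715.4)² ≈ 1346768 mi².

1346768 mi²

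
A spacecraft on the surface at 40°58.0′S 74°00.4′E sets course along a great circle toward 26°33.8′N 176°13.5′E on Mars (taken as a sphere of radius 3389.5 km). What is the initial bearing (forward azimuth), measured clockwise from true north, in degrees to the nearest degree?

Δλ = 102.218° = 1.7840 rad.
y = sin Δλ · cos φ₂ = (0.9773)(0.8944) = 0.8742
x = cos φ₁ sin φ₂ − sin φ₁ cos φ₂ cos Δλ = (0.7551)(0.4472) − (-0.6556)(0.8944)(-0.2116) = 0.2136
θ = atan2(y, x) = 76.27°, so the bearing is 76°.

76°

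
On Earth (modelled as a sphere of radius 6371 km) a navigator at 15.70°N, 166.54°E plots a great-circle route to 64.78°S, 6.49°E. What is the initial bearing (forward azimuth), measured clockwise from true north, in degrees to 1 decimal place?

190.8°

With φ₁ = 0.2740, φ₂ = -1.1306, Δλ = -2.7934 rad, the forward-azimuth formula gives
θ = atan2( sin Δλ cos φ₂ , cos φ₁ sin φ₂ − sin φ₁ cos φ₂ cos Δλ ) = atan2(-0.1454, -0.7625) = -169.21°.
Adding 360° brings this into [0°, 360°): 190.8°.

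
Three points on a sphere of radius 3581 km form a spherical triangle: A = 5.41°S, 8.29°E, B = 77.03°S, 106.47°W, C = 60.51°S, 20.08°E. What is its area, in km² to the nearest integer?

2897971 km²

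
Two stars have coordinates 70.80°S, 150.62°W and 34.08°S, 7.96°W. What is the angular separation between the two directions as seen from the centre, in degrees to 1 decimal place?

71.8°

With latitudes φ₁ = -70.800°, φ₂ = -34.080° and longitude difference Δλ = 142.660°:
Haversine: a = sin²(Δφ/2) + cos φ₁ cos φ₂ sin²(Δλ/2) = 0.0992 + (0.3289)(0.8283)(0.8975) = 0.34369.
Central angle c = 2·arcsin(√a) = 1.25285 rad.
So the angular separation is 71.8°.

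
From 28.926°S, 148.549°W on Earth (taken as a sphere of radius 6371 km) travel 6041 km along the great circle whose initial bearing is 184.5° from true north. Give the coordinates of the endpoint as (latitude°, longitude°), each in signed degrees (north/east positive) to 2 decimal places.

-82.26°, -176.79°

Angular distance δ = d/R = 6041/6371 = 0.94820 rad; initial bearing θ = 3.2201 rad.
sin φ₂ = sin φ₁ cos δ + cos φ₁ sin δ cos θ = (-0.4837)(0.5831) + (0.8752)(0.8124)(-0.9969) = -0.9909, so φ₂ = -82.26°.
Δλ = atan2(sin θ sin δ cos φ₁, cos δ − sin φ₁ sin φ₂) = atan2(-0.0558, 0.1039) = -28.238°.
λ₂ = -148.549° − 28.238° = -176.79°.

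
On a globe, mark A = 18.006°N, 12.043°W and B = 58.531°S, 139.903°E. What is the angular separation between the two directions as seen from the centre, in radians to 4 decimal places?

With latitudes φ₁ = 18.006°, φ₂ = -58.531° and longitude difference Δλ = 151.946°:
Haversine: a = sin²(Δφ/2) + cos φ₁ cos φ₂ sin²(Δλ/2) = 0.3836 + (0.9510)(0.5220)(0.9413) = 0.85089.
Central angle c = 2·arcsin(√a) = 2.34870 rad.
So the angular separation is 2.3487 rad.

2.3487 rad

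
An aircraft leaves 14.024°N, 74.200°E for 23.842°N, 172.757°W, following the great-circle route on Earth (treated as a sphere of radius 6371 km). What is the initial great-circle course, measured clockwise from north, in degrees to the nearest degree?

60°

Δλ = 113.043° = 1.9730 rad.
y = sin Δλ · cos φ₂ = (0.9202)(0.9147) = 0.8417
x = cos φ₁ sin φ₂ − sin φ₁ cos φ₂ cos Δλ = (0.9702)(0.4042) − (0.2423)(0.9147)(-0.3914) = 0.4789
θ = atan2(y, x) = 60.36°, so the bearing is 60°.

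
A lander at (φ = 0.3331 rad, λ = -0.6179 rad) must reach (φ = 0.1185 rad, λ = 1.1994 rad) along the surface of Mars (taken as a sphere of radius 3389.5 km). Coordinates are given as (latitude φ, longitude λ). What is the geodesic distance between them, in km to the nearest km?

With latitudes φ₁ = 19.085°, φ₂ = 6.790° and longitude difference Δλ = 104.124°:
cos c = sin φ₁ sin φ₂ + cos φ₁ cos φ₂ cos Δλ = (0.3270)(0.1182) + (0.9450)(0.9930)(-0.2440) = -0.19033,
so c = arccos(-0.19033) = 1.76229 rad.
Distance = R·c = 3389.5 × 1.7623 ≈ 5973 km.

5973 km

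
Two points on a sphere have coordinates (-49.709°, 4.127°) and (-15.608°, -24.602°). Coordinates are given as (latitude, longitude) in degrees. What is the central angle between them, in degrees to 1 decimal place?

With latitudes φ₁ = -49.709°, φ₂ = -15.608° and longitude difference Δλ = -28.729°:
cos c = sin φ₁ sin φ₂ + cos φ₁ cos φ₂ cos Δλ = (-0.7628)(-0.2691) + (0.6467)(0.9631)(0.8769) = 0.75138,
so c = arccos(0.75138) = 0.72064 rad.
So the angular separation is 41.3°.

41.3°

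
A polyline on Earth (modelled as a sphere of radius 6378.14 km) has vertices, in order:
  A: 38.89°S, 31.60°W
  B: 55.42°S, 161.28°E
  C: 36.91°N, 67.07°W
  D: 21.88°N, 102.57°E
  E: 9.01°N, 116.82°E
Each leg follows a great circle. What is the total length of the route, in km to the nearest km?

Leg A→B: central angle 1.4844 rad, distance 9467.8 km.
Leg B→C: central angle 2.4915 rad, distance 15891.4 km.
Leg C→D: central angle 2.1014 rad, distance 13403.2 km.
Leg D→E: central angle 0.3280 rad, distance 2092.2 km.
Total: 9467.8 + 15891.4 + 13403.2 + 2092.2 ≈ 40855 km.

40855 km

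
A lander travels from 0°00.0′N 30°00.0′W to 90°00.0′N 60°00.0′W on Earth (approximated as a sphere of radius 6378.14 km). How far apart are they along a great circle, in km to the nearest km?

10019 km

In radians: φ₁ = 0.0000, φ₂ = 1.5708, Δλ = -30.000° = -0.5236 rad.
Haversine: a = sin²(Δφ/2) + cos φ₁ cos φ₂ sin²(Δλ/2) = 0.5000 + (1.0000)(0.0000)(0.0670) = 0.50000.
Central angle c = 2·arcsin(√a) = 1.57080 rad.
Distance = R·c = 6378.14 × 1.5708 ≈ 10019 km.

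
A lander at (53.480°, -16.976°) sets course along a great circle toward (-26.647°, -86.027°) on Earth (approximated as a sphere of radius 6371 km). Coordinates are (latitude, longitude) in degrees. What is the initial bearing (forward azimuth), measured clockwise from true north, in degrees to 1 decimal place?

Δλ = -69.051° = -1.2052 rad.
y = sin Δλ · cos φ₂ = (-0.9339)(0.8938) = -0.8347
x = cos φ₁ sin φ₂ − sin φ₁ cos φ₂ cos Δλ = (0.5951)(-0.4485) − (0.8036)(0.8938)(0.3575) = -0.5237
θ = atan2(y, x) = -122.11°; adding 360° gives 237.9°.

237.9°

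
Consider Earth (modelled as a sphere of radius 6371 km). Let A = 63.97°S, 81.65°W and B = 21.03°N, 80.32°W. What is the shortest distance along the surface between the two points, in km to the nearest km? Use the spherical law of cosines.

9452 km

With latitudes φ₁ = -63.970°, φ₂ = 21.030° and longitude difference Δλ = 1.330°:
cos c = sin φ₁ sin φ₂ + cos φ₁ cos φ₂ cos Δλ = (-0.8986)(0.3589) + (0.4388)(0.9334)(0.9997) = 0.08705,
so c = arccos(0.08705) = 1.48364 rad.
Distance = R·c = 6371 × 1.4836 ≈ 9452 km.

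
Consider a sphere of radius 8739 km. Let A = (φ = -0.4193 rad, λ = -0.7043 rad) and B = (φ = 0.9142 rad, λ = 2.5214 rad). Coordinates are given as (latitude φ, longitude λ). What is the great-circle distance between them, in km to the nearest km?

Let φ₁ = -0.4193 rad, φ₂ = 0.9142 rad, and Δλ = -3.0575 rad.
Haversine: a = sin²(Δφ/2) + cos φ₁ cos φ₂ sin²(Δλ/2) = 0.3825 + (0.9134)(0.6104)(0.9982) = 0.93902.
Central angle c = 2·arcsin(√a) = 2.64256 rad.
Distance = R·c = 8739 × 2.6426 ≈ 23093 km.

23093 km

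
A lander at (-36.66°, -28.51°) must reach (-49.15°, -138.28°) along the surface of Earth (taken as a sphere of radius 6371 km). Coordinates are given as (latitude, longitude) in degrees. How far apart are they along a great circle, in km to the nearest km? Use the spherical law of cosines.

In radians: φ₁ = -0.6398, φ₂ = -0.8578, Δλ = -109.770° = -1.9158 rad.
cos c = sin φ₁ sin φ₂ + cos φ₁ cos φ₂ cos Δλ = (-0.5971)(-0.7564) + (0.8022)(0.6541)(-0.3382) = 0.27416,
so c = arccos(0.27416) = 1.29308 rad.
Distance = R·c = 6371 × 1.2931 ≈ 8238 km.

8238 km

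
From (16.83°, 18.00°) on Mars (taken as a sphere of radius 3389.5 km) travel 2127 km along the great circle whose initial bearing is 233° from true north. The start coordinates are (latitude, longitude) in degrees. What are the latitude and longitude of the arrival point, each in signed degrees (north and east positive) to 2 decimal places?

Angular distance δ = d/R = 2127/3389.5 = 0.62753 rad; initial bearing θ = 4.0666 rad.
sin φ₂ = sin φ₁ cos δ + cos φ₁ sin δ cos θ = (0.2895)(0.8095) + (0.9572)(0.5871)(-0.6018) = -0.1038, so φ₂ = -5.96°.
Δλ = atan2(sin θ sin δ cos φ₁, cos δ − sin φ₁ sin φ₂) = atan2(-0.4488, 0.8395) = -28.129°.
λ₂ = 18.000° − 28.129° = -10.13°.

-5.96°, -10.13°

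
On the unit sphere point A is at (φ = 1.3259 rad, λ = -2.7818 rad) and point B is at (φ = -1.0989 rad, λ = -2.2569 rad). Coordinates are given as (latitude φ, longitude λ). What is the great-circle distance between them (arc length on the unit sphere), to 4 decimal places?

With latitudes φ₁ = 75.968°, φ₂ = -62.962° and longitude difference Δλ = 30.075°:
cos c = sin φ₁ sin φ₂ + cos φ₁ cos φ₂ cos Δλ = (0.9702)(-0.8907) + (0.2425)(0.4546)(0.8654) = -0.76875,
so c = arccos(-0.76875) = 2.44769 rad.
On the unit sphere the arc length equals the central angle: 2.4477.

2.4477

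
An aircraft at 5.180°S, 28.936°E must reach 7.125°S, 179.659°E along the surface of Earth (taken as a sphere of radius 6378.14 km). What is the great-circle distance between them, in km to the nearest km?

In radians: φ₁ = -0.0904, φ₂ = -0.1244, Δλ = 150.723° = 2.6306 rad.
cos c = sin φ₁ sin φ₂ + cos φ₁ cos φ₂ cos Δλ = (-0.0903)(-0.1240) + (0.9959)(0.9923)(-0.8723) = -0.85080,
so c = arccos(-0.85080) = 2.58830 rad.
Distance = R·c = 6378.14 × 2.5883 ≈ 16509 km.

16509 km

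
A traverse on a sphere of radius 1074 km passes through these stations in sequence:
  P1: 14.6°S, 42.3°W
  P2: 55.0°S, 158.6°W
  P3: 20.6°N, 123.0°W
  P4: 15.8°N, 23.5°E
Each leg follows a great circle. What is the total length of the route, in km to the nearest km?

5711 km

Leg P1→P2: central angle 1.6103 rad, distance 1729.4 km.
Leg P2→P3: central angle 1.4219 rad, distance 1527.1 km.
Leg P3→P4: central angle 2.2853 rad, distance 2454.5 km.
Total: 1729.4 + 1527.1 + 2454.5 ≈ 5711 km.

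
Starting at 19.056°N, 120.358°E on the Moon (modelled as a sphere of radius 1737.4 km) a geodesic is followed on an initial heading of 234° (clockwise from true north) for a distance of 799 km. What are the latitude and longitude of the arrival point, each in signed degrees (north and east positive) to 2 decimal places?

Angular distance δ = d/R = 799/1737.4 = 0.45988 rad; initial bearing θ = 4.0841 rad.
sin φ₂ = sin φ₁ cos δ + cos φ₁ sin δ cos θ = (0.3265)(0.8961) + (0.9452)(0.4438)(-0.5878) = 0.0460, so φ₂ = 2.64°.
Δλ = atan2(sin θ sin δ cos φ₁, cos δ − sin φ₁ sin φ₂) = atan2(-0.3394, 0.8811) = -21.067°.
λ₂ = 120.358° − 21.067° = 99.29°.

2.64°, 99.29°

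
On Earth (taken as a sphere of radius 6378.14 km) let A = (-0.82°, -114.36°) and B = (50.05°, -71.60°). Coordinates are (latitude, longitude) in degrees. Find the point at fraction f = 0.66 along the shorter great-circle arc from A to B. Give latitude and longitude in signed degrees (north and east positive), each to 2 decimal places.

34.35°, -91.24°

Central angle δ = 1.0923 rad. Interpolating on the sphere with fraction f = 0.66:
P = [sin((1−f)δ)·A + sin(fδ)·B] / sin δ = 0.4088·A + 0.7436·B in Cartesian coordinates,
giving P = (-0.0179, -0.8255, 0.5642), i.e. latitude 34.35°, longitude -91.24°.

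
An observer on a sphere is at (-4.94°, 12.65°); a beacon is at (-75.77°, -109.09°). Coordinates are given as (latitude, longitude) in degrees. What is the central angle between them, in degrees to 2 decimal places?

92.60°

With latitudes φ₁ = -4.940°, φ₂ = -75.770° and longitude difference Δλ = -121.740°:
cos c = sin φ₁ sin φ₂ + cos φ₁ cos φ₂ cos Δλ = (-0.0861)(-0.9693) + (0.9963)(0.2458)(-0.5261) = -0.04536,
so c = arccos(-0.04536) = 1.61618 rad.
So the angular separation is 92.60°.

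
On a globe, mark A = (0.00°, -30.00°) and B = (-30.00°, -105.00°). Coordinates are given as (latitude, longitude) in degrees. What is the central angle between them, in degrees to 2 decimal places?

77.05°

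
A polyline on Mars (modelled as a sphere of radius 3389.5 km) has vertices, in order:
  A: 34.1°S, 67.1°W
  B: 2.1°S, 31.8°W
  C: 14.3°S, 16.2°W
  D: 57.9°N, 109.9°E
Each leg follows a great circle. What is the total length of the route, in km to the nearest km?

11027 km

Leg A→B: central angle 0.8011 rad, distance 2715.4 km.
Leg B→C: central angle 0.3430 rad, distance 1162.7 km.
Leg C→D: central angle 2.1090 rad, distance 7148.6 km.
Total: 2715.4 + 1162.7 + 7148.6 ≈ 11027 km.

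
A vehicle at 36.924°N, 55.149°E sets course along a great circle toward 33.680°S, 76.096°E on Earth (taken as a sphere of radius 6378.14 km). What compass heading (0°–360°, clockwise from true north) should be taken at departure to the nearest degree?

With φ₁ = 0.6444, φ₂ = -0.5878, Δλ = 0.3656 rad, the forward-azimuth formula gives
θ = atan2( sin Δλ cos φ₂ , cos φ₁ sin φ₂ − sin φ₁ cos φ₂ cos Δλ ) = atan2(0.2975, -0.9102) = 161.90°.
So the initial bearing is 162°.

162°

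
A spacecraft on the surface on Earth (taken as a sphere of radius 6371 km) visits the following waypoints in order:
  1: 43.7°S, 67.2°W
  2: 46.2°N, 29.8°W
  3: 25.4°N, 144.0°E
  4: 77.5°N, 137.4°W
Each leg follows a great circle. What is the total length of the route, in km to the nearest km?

29663 km

Leg 1→2: central angle 1.6721 rad, distance 10652.9 km.
Leg 2→3: central angle 1.8881 rad, distance 12029.0 km.
Leg 3→4: central angle 1.0957 rad, distance 6980.8 km.
Total: 10652.9 + 12029.0 + 6980.8 ≈ 29663 km.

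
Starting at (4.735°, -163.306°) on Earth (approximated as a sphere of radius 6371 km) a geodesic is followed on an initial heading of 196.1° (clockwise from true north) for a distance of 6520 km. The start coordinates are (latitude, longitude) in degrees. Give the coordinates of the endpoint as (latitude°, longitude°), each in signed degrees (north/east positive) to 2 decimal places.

-50.77°, 174.71°

Angular distance δ = d/R = 6520/6371 = 1.02339 rad; initial bearing θ = 3.4226 rad.
sin φ₂ = sin φ₁ cos δ + cos φ₁ sin δ cos θ = (0.0825)(0.5205) + (0.9966)(0.8539)(-0.9608) = -0.7746, so φ₂ = -50.77°.
Δλ = atan2(sin θ sin δ cos φ₁, cos δ − sin φ₁ sin φ₂) = atan2(-0.2360, 0.5844) = -21.988°.
λ₂ = -163.306° − 21.988° = -185.29° → 174.71° after wrapping to (−180°, 180°].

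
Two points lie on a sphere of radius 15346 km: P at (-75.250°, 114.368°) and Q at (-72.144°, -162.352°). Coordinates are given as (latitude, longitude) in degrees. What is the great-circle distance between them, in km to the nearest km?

5793 km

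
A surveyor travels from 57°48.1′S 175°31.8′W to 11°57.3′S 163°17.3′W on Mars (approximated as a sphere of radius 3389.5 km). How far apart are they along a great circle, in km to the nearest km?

2768 km

In radians: φ₁ = -1.0088, φ₂ = -0.2087, Δλ = 12.242° = 0.2137 rad.
cos c = sin φ₁ sin φ₂ + cos φ₁ cos φ₂ cos Δλ = (-0.8462)(-0.2071) + (0.5329)(0.9783)(0.9773) = 0.68473,
so c = arccos(0.68473) = 0.81657 rad.
Distance = R·c = 3389.5 × 0.8166 ≈ 2768 km.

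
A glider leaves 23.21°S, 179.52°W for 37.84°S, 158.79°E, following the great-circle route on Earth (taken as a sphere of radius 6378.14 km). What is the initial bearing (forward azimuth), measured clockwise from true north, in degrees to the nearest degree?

With φ₁ = -0.4051, φ₂ = -0.6604, Δλ = -0.3786 rad, the forward-azimuth formula gives
θ = atan2( sin Δλ cos φ₂ , cos φ₁ sin φ₂ − sin φ₁ cos φ₂ cos Δλ ) = atan2(-0.2919, -0.2746) = -133.25°.
Adding 360° brings this into [0°, 360°): 227°.

227°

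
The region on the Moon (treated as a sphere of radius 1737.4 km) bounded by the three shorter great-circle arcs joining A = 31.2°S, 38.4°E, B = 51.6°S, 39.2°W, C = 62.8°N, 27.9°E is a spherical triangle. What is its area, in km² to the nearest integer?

3929481 km²

Side lengths (central angles): a = 2.1976, b = 1.6472, c = 1.0239 rad; semiperimeter s = 2.4343.
By l'Huilier's theorem, tan(E/4) = √[tan(s/2) tan((s−a)/2) tan((s−b)/2) tan((s−c)/2)], giving spherical excess E = 1.3018 rad.
Area = E·R² = 1.3018 × (1737.4)² ≈ 3929481 km².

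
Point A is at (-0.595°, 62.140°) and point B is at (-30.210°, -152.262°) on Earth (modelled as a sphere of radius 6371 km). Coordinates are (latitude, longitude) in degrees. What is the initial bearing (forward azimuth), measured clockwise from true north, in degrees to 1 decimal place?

With φ₁ = -0.0104, φ₂ = -0.5273, Δλ = 2.5412 rad, the forward-azimuth formula gives
θ = atan2( sin Δλ cos φ₂ , cos φ₁ sin φ₂ − sin φ₁ cos φ₂ cos Δλ ) = atan2(0.4883, -0.5105) = 136.28°.
So the initial bearing is 136.3°.

136.3°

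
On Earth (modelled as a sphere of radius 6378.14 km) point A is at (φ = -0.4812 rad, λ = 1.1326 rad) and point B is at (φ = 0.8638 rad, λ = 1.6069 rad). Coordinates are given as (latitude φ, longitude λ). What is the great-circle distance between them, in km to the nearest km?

8992 km

Let φ₁ = -0.4812 rad, φ₂ = 0.8638 rad, and Δλ = 0.4743 rad.
cos c = sin φ₁ sin φ₂ + cos φ₁ cos φ₂ cos Δλ = (-0.4628)(0.7603) + (0.8864)(0.6496)(0.8896) = 0.16032,
so c = arccos(0.16032) = 1.40978 rad.
Distance = R·c = 6378.14 × 1.4098 ≈ 8992 km.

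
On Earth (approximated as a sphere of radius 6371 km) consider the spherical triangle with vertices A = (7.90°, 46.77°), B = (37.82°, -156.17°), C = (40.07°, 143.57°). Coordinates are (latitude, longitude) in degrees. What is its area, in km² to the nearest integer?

Side lengths (central angles): a = 0.8029, b = 1.5721, c = 2.2605 rad; semiperimeter s = 2.3177.
By l'Huilier's theorem, tan(E/4) = √[tan(s/2) tan((s−a)/2) tan((s−b)/2) tan((s−c)/2)], giving spherical excess E = 0.6179 rad.
Area = E·R² = 0.6179 × (6371)² ≈ 25078364 km².

25078364 km²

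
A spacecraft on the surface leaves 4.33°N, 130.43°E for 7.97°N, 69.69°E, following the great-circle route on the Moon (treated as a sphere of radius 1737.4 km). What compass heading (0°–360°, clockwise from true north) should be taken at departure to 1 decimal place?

With φ₁ = 0.0756, φ₂ = 0.1391, Δλ = -1.0601 rad, the forward-azimuth formula gives
θ = atan2( sin Δλ cos φ₂ , cos φ₁ sin φ₂ − sin φ₁ cos φ₂ cos Δλ ) = atan2(-0.8640, 0.1017) = -83.29°.
Adding 360° brings this into [0°, 360°): 276.7°.

276.7°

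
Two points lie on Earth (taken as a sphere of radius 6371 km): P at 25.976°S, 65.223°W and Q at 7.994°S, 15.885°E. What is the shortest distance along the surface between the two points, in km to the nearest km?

8734 km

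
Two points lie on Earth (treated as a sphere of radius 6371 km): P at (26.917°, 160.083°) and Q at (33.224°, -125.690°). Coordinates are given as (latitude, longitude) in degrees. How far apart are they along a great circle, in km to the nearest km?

Let φ₁ = 0.4698 rad, φ₂ = 0.5799 rad, and Δλ = 1.2955 rad.
cos c = sin φ₁ sin φ₂ + cos φ₁ cos φ₂ cos Δλ = (0.4527)(0.5479) + (0.8917)(0.8365)(0.2718) = 0.45080,
so c = arccos(0.45080) = 1.10314 rad.
Distance = R·c = 6371 × 1.1031 ≈ 7028 km.

7028 km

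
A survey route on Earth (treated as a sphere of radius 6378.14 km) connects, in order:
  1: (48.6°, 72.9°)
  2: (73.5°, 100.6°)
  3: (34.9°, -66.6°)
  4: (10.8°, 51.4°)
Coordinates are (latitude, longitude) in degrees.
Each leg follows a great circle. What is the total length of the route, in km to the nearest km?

22783 km

Leg 1→2: central angle 0.4832 rad, distance 3081.8 km.
Leg 2→3: central angle 1.2435 rad, distance 7931.5 km.
Leg 3→4: central angle 1.8452 rad, distance 11769.2 km.
Total: 3081.8 + 7931.5 + 11769.2 ≈ 22783 km.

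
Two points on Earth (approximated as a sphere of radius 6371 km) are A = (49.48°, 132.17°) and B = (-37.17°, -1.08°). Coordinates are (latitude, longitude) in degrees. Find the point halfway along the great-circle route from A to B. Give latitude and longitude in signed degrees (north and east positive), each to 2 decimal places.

14.82°, 52.30°

Central angle δ = 2.5218 rad. Interpolating on the sphere with fraction f = 0.5:
P = [sin((1−f)δ)·A + sin(fδ)·B] / sin δ = 1.6397·A + 1.6397·B in Cartesian coordinates,
giving P = (0.5911, 0.7649, 0.2558), i.e. latitude 14.82°, longitude 52.30°.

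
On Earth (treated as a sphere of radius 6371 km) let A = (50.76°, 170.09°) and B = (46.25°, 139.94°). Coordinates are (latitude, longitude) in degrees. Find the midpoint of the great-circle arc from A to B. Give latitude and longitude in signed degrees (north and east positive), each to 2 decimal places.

49.50°, 154.33°

The central angle between A and B is δ = 0.3548 rad.
With f = 0.5, the slerp weights are sin((1−f)δ)/sin δ = 0.5080 and sin(fδ)/sin δ = 0.5080.
Weighted sum of the unit vectors: (0.5080)·(-0.6231,0.1089,0.7745) + (0.5080)·(-0.5293,0.4451,0.7224) = (-0.5854, 0.2814, 0.7604).
Converting back: φ = atan2(z, √(x²+y²)) = 49.50°, λ = atan2(y, x) = 154.33°.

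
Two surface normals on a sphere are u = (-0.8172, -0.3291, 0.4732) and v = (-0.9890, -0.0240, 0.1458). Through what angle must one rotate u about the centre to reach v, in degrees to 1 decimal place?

u·v = 0.8851; |u| = 1.0000, |v| = 1.0000.
cos θ = (u·v)/(|u||v|) = 0.8851, so θ = 27.7°.

27.7°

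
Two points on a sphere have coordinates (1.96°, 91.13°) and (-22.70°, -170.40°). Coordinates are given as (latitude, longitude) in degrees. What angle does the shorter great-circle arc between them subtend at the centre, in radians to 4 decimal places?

Let φ₁ = 0.0342 rad, φ₂ = -0.3962 rad, and Δλ = 1.7186 rad.
cos c = sin φ₁ sin φ₂ + cos φ₁ cos φ₂ cos Δλ = (0.0342)(-0.3859) + (0.9994)(0.9225)(-0.1473) = -0.14900,
so c = arccos(-0.14900) = 1.72035 rad.
So the angular separation is 1.7204 rad.

1.7204 rad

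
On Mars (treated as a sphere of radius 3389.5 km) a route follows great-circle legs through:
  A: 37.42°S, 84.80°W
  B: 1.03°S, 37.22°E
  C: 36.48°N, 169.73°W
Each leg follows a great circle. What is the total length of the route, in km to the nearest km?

Leg A→B: central angle 1.9934 rad, distance 6756.5 km.
Leg B→C: central angle 2.3852 rad, distance 8084.6 km.
Total: 6756.5 + 8084.6 ≈ 14841 km.

14841 km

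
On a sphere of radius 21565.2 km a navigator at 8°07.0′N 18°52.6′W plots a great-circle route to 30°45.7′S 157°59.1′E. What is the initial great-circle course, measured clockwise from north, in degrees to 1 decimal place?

With φ₁ = 0.1417, φ₂ = -0.5369, Δλ = 3.0868 rad, the forward-azimuth formula gives
θ = atan2( sin Δλ cos φ₂ , cos φ₁ sin φ₂ − sin φ₁ cos φ₂ cos Δλ ) = atan2(0.0470, -0.3852) = 173.04°.
So the initial bearing is 173.0°.

173.0°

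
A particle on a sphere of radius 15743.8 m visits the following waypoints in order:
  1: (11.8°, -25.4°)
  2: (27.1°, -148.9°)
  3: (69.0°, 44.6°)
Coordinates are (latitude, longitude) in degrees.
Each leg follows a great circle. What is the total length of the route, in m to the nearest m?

53915 m

Leg 1→2: central angle 1.9690 rad, distance 31000.2 m.
Leg 2→3: central angle 1.4555 rad, distance 22914.5 m.
Total: 31000.2 + 22914.5 ≈ 53915 m.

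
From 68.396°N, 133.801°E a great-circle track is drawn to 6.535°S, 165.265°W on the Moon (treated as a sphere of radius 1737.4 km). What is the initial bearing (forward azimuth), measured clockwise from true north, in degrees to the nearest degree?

119°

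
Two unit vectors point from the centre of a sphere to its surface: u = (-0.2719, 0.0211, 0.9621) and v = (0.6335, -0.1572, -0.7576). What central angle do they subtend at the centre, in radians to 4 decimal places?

2.7009 rad

u·v = -0.9045; |u| = 1.0000, |v| = 1.0000.
cos θ = (u·v)/(|u||v|) = -0.9045, so θ = 2.7009 rad.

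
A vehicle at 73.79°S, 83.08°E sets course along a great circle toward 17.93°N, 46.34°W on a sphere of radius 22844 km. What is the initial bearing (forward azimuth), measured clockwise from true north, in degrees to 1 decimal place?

With φ₁ = -1.2879, φ₂ = 0.3129, Δλ = -2.2588 rad, the forward-azimuth formula gives
θ = atan2( sin Δλ cos φ₂ , cos φ₁ sin φ₂ − sin φ₁ cos φ₂ cos Δλ ) = atan2(-0.7350, -0.4942) = -123.92°.
Adding 360° brings this into [0°, 360°): 236.1°.

236.1°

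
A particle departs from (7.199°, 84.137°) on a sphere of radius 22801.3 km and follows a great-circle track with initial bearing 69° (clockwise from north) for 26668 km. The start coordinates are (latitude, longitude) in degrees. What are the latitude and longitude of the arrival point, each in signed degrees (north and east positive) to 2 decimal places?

Angular distance δ = d/R = 26668/22801.3 = 1.16958 rad; initial bearing θ = 1.2043 rad.
sin φ₂ = sin φ₁ cos δ + cos φ₁ sin δ cos θ = (0.1253)(0.3905) + (0.9921)(0.9206)(0.3584) = 0.3762, so φ₂ = 22.10°.
Δλ = atan2(sin θ sin δ cos φ₁, cos δ − sin φ₁ sin φ₂) = atan2(0.8527, 0.3434) = 68.064°.
λ₂ = 84.137° + 68.064° = 152.20°.

22.10°, 152.20°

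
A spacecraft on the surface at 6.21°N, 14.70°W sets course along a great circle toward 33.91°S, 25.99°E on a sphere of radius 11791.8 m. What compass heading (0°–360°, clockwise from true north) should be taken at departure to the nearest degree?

139°

With φ₁ = 0.1084, φ₂ = -0.5918, Δλ = 0.7102 rad, the forward-azimuth formula gives
θ = atan2( sin Δλ cos φ₂ , cos φ₁ sin φ₂ − sin φ₁ cos φ₂ cos Δλ ) = atan2(0.5411, -0.6227) = 139.01°.
So the initial bearing is 139°.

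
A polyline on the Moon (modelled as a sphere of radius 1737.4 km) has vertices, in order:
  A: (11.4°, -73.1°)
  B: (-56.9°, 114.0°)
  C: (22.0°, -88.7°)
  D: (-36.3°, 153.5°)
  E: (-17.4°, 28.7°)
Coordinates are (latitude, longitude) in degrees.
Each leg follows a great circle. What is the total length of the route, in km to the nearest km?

15327 km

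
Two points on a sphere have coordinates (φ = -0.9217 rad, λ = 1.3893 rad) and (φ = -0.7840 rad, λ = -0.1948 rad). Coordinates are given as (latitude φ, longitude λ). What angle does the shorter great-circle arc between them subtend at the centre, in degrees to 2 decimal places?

56.16°

Let φ₁ = -0.9217 rad, φ₂ = -0.7840 rad, and Δλ = -1.5841 rad.
Haversine: a = sin²(Δφ/2) + cos φ₁ cos φ₂ sin²(Δλ/2) = 0.0047 + (0.6045)(0.7081)(0.5067) = 0.22159.
Central angle c = 2·arcsin(√a) = 0.98024 rad.
So the angular separation is 56.16°.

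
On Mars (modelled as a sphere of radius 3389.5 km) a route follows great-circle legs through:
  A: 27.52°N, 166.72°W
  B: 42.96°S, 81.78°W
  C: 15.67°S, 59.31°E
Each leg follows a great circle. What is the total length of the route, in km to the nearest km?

12795 km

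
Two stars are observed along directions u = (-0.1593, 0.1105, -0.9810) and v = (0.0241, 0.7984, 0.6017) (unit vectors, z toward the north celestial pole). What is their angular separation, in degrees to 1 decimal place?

120.4°

u·v = -0.5059; |u| = 1.0000, |v| = 1.0000.
cos θ = (u·v)/(|u||v|) = -0.5059, so θ = 120.4°.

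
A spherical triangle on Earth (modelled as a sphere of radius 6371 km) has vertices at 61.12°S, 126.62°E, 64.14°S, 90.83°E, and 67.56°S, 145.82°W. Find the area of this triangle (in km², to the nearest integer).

Side lengths (central angles): a = 0.7374, b = 0.6143, c = 0.2879 rad; semiperimeter s = 0.8198.
By l'Huilier's theorem, tan(E/4) = √[tan(s/2) tan((s−a)/2) tan((s−b)/2) tan((s−c)/2)], giving spherical excess E = 0.0897 rad.
Area = E·R² = 0.0897 × (6371)² ≈ 3641571 km².

3641571 km²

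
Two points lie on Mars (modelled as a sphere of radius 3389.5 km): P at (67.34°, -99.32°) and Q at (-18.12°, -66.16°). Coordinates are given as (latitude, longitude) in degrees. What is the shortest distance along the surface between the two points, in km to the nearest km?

With latitudes φ₁ = 67.340°, φ₂ = -18.120° and longitude difference Δλ = 33.160°:
Haversine: a = sin²(Δφ/2) + cos φ₁ cos φ₂ sin²(Δλ/2) = 0.4604 + (0.3853)(0.9504)(0.0814) = 0.49024.
Central angle c = 2·arcsin(√a) = 1.55127 rad.
Distance = R·c = 3389.5 × 1.5513 ≈ 5258 km.

5258 km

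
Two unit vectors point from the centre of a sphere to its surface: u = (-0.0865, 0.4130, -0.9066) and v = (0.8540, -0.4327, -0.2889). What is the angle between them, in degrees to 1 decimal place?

89.5°

u·v = 0.0093; |u| = 1.0000, |v| = 1.0000.
cos θ = (u·v)/(|u||v|) = 0.0093, so θ = 89.5°.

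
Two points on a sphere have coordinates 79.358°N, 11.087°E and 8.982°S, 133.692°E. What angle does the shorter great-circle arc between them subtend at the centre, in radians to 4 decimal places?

1.8253 rad

In radians: φ₁ = 1.3851, φ₂ = -0.1568, Δλ = 122.605° = 2.1399 rad.
Haversine: a = sin²(Δφ/2) + cos φ₁ cos φ₂ sin²(Δλ/2) = 0.4855 + (0.1847)(0.9877)(0.7694) = 0.62586.
Central angle c = 2·arcsin(√a) = 1.82526 rad.
So the angular separation is 1.8253 rad.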